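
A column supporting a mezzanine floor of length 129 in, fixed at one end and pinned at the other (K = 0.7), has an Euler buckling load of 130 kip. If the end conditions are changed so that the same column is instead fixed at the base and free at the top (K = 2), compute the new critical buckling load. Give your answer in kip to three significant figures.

P_cr ≈ 15.9 kip

P_cr ∝ 1/K², so P_cr,new = P_cr,old × (K_old/K_new)² = 130 × (0.7/2)²
= 130 × 0.1225 = 15.9 kip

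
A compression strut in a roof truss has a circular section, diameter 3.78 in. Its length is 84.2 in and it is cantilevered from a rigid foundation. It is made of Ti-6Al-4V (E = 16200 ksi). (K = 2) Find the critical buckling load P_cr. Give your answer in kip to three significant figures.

P_cr ≈ 56.5 kip

I = πd⁴/64 = π×3.78⁴/64 = 10.02 in⁴
Effective length L_e = K·L = 2 × 84.2 = 168.4 in
P_cr = π²EI / L_e² = π² × 16200×10³ × 10.02 / 168.4² = 5.650×10^4 lb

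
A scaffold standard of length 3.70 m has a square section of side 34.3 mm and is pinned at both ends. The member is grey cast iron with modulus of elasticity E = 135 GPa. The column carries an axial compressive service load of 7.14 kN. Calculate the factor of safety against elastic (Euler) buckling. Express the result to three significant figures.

n ≈ 1.57

I = a⁴/12 = 34.3⁴/12 = 1.153×10^5 mm⁴
I = 1.153×10^5 mm⁴ = 1.153×10^-7 m⁴
Effective length L_e = K·L = 1 × 3.70 = 3.700 m
P_cr = π²EI / L_e² = π² × 135×10⁹ × 1.153×10^-7 / 3.700² = 1.123×10^4 N
Factor of safety n = P_cr / P = 11.226 / 7.14 = 1.57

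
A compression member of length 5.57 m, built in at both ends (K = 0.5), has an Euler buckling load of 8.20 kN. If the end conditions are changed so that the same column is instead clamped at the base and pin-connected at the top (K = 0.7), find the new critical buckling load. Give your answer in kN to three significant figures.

P_cr ≈ 4.18 kN

P_cr ∝ 1/K², so P_cr,new = P_cr,old × (K_old/K_new)² = 8.20 × (0.5/0.7)²
= 8.20 × 0.5102 = 4.18 kN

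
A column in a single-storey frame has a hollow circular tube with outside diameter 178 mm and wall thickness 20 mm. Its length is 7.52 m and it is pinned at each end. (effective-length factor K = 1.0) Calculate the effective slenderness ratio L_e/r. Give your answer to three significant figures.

λ ≈ 134

Inner diameter d_i = 178 − 2×20 = 138.0 mm
I = π(d_o⁴ − d_i⁴)/64 = π(178⁴ − 138.0⁴)/64 = 3.147×10^7 mm⁴
A = 9.927×10^3 mm²;  r_min = √(I/A) = √(3.147×10^7/9.927×10^3) = 56.31 mm
L_e = K·L = 1 × 7.52 m = 7.520 m = 7520.0 mm
λ = L_e / r_min = 7520.0 / 56.31 = 134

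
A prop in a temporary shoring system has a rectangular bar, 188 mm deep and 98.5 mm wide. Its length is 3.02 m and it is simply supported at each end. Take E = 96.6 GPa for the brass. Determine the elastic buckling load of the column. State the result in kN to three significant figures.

Buckling occurs about the weak axis: I_min = h·b³/12 with b = 98.5 mm (the shorter side).
I_min = 188×98.5³/12 = 1.497×10^7 mm⁴
I = 1.497×10^7 mm⁴ = 1.497×10^-5 m⁴
Effective length L_e = K·L = 1 × 3.02 = 3.020 m
P_cr = π²EI / L_e² = π² × 96.6×10⁹ × 1.497×10^-5 / 3.020² = 1.565×10^6 N

P_cr ≈ 1570 kN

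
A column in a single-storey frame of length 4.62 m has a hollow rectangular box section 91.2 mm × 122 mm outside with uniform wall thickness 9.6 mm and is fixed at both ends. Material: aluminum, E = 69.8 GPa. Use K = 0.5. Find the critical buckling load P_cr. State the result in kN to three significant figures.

Inner dimensions: h_i = 122 − 2×9.6 = 102.8 mm, b_i = 91.2 − 2×9.6 = 72.00 mm
Weak-axis I_min = (h_o·b_o³ − h_i·b_i³)/12 with b_o = 91.2, b_i = 72.00 mm (shorter outer/inner sides).
I_min = (122×91.2³ − 102.8×72.00³)/12 = 4.514×10^6 mm⁴
I = 4.514×10^6 mm⁴ = 4.514×10^-6 m⁴
Effective length L_e = K·L = 0.5 × 4.62 = 2.310 m
P_cr = π²EI / L_e² = π² × 69.8×10⁹ × 4.514×10^-6 / 2.310² = 5.828×10^5 N

P_cr ≈ 583 kN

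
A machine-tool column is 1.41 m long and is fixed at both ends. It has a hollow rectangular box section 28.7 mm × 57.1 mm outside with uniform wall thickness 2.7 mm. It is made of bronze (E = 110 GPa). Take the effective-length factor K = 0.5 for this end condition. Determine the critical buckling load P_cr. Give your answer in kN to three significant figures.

P_cr ≈ 127 kN

Inner dimensions: h_i = 57.1 − 2×2.7 = 51.70 mm, b_i = 28.7 − 2×2.7 = 23.30 mm
Weak-axis I_min = (h_o·b_o³ − h_i·b_i³)/12 with b_o = 28.7, b_i = 23.30 mm (shorter outer/inner sides).
I_min = (57.1×28.7³ − 51.70×23.30³)/12 = 5.799×10^4 mm⁴
I = 5.799×10^4 mm⁴ = 5.799×10^-8 m⁴
Effective length L_e = K·L = 0.5 × 1.41 = 0.7050 m
P_cr = π²EI / L_e² = π² × 110×10⁹ × 5.799×10^-8 / 0.7050² = 1.267×10^5 N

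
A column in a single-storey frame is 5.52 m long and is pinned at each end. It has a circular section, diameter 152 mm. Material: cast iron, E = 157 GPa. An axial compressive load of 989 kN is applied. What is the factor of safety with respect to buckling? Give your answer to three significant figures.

I = πd⁴/64 = π×152⁴/64 = 2.620×10^7 mm⁴
I = 2.620×10^7 mm⁴ = 2.620×10^-5 m⁴
Effective length L_e = K·L = 1 × 5.52 = 5.520 m
P_cr = π²EI / L_e² = π² × 157×10⁹ × 2.620×10^-5 / 5.520² = 1.332×10^6 N
Factor of safety n = P_cr / P = 1332.5 / 989 = 1.35

n ≈ 1.35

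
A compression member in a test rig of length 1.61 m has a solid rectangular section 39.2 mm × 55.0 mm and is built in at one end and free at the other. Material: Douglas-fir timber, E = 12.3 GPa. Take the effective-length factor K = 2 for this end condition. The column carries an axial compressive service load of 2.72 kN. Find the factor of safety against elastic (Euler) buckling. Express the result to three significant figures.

Buckling occurs about the weak axis: I_min = h·b³/12 with b = 39.2 mm (the shorter side).
I_min = 55.0×39.2³/12 = 2.761×10^5 mm⁴
I = 2.761×10^5 mm⁴ = 2.761×10^-7 m⁴
Effective length L_e = K·L = 2 × 1.61 = 3.220 m
P_cr = π²EI / L_e² = π² × 12.3×10⁹ × 2.761×10^-7 / 3.220² = 3.232×10^3 N
Factor of safety n = P_cr / P = 3.2325 / 2.72 = 1.19

n ≈ 1.19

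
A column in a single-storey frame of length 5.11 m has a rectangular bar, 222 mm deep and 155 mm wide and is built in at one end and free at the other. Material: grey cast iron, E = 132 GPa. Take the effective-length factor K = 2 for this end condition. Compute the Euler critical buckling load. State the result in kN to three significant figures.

P_cr ≈ 859 kN

Buckling occurs about the weak axis: I_min = h·b³/12 with b = 155 mm (the shorter side).
I_min = 222×155³/12 = 6.889×10^7 mm⁴
I = 6.889×10^7 mm⁴ = 6.889×10^-5 m⁴
Effective length L_e = K·L = 2 × 5.11 = 10.22 m
P_cr = π²EI / L_e² = π² × 132×10⁹ × 6.889×10^-5 / 10.22² = 8.593×10^5 N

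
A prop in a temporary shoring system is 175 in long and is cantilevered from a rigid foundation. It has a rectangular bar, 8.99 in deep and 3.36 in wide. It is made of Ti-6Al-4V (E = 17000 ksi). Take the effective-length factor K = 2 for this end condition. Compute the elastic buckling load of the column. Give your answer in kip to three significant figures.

P_cr ≈ 38.9 kip

Buckling occurs about the weak axis: I_min = h·b³/12 with b = 3.36 in (the shorter side).
I_min = 8.99×3.36³/12 = 28.42 in⁴
Effective length L_e = K·L = 2 × 175 = 350.0 in
P_cr = π²EI / L_e² = π² × 17000×10³ × 28.42 / 350.0² = 3.892×10^4 lb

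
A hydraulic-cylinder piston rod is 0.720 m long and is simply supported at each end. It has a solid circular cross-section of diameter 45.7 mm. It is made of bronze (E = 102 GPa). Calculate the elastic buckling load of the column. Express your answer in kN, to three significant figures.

P_cr ≈ 416 kN

I = πd⁴/64 = π×45.7⁴/64 = 2.141×10^5 mm⁴
I = 2.141×10^5 mm⁴ = 2.141×10^-7 m⁴
Effective length L_e = K·L = 1 × 0.720 = 0.7200 m
P_cr = π²EI / L_e² = π² × 102×10⁹ × 2.141×10^-7 / 0.7200² = 4.158×10^5 N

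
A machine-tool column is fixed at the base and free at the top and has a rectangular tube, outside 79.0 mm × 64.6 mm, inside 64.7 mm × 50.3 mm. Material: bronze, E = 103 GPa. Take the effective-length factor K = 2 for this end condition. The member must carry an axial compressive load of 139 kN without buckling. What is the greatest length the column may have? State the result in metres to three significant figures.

L_max ≈ 1.41 m

Weak-axis I_min = (h_o·b_o³ − h_i·b_i³)/12 with b_o = 64.6, b_i = 50.30 mm (shorter outer/inner sides).
I_min = (79.0×64.6³ − 64.70×50.30³)/12 = 1.089×10^6 mm⁴
I = 1.089×10^-6 m⁴
At the buckling limit P_cr = P = 1.390×10^5 N
From P_cr = π²EI/(K·L)²:  L = (1/K)·√(π²EI/P_cr) = (1/2)·√(π²×1.03×10^11×1.089×10^-6/1.390×10^5)
L = 1.41 m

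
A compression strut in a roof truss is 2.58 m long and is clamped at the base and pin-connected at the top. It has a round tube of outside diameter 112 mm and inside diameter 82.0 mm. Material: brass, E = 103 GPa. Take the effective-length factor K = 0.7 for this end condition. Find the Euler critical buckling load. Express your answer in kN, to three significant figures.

d_o = 112 mm, d_i = 82.0 mm
I = π(d_o⁴ − d_i⁴)/64 = π(112⁴ − 82.00⁴)/64 = 5.505×10^6 mm⁴
I = 5.505×10^6 mm⁴ = 5.505×10^-6 m⁴
Effective length L_e = K·L = 0.7 × 2.58 = 1.806 m
P_cr = π²EI / L_e² = π² × 103×10⁹ × 5.505×10^-6 / 1.806² = 1.716×10^6 N

P_cr ≈ 1720 kN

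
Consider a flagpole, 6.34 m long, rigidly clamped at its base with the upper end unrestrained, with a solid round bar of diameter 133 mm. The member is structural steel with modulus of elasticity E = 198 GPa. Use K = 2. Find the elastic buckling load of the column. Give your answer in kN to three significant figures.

I = πd⁴/64 = π×133⁴/64 = 1.536×10^7 mm⁴
I = 1.536×10^7 mm⁴ = 1.536×10^-5 m⁴
Effective length L_e = K·L = 2 × 6.34 = 12.68 m
P_cr = π²EI / L_e² = π² × 198×10⁹ × 1.536×10^-5 / 12.68² = 1.867×10^5 N

P_cr ≈ 187 kN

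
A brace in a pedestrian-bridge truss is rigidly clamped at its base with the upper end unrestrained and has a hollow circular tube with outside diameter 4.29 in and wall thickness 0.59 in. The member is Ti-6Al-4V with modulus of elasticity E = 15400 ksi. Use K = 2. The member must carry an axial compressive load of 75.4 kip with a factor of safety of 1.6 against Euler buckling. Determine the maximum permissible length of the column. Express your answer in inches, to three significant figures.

L_max ≈ 61.6 in

Inner diameter d_i = 4.29 − 2×0.59 = 3.110 in
I = π(d_o⁴ − d_i⁴)/64 = π(4.29⁴ − 3.110⁴)/64 = 12.03 in⁴
Required critical load P_cr = n·P = 1.6 × 75.4 = 120.6 kip = 1.206×10^5 lb
From P_cr = π²EI/(K·L)²:  L = (1/K)·√(π²EI/P_cr) = (1/2)·√(π²×1.54×10^7×12.03/1.206×10^5)
L = 61.6 in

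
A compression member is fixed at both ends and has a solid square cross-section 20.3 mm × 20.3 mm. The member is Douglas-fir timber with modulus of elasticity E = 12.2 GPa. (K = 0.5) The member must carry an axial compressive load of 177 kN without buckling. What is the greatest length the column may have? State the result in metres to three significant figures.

I = a⁴/12 = 20.3⁴/12 = 1.415×10^4 mm⁴
I = 1.415×10^-8 m⁴
At the buckling limit P_cr = P = 1.770×10^5 N
From P_cr = π²EI/(K·L)²:  L = (1/K)·√(π²EI/P_cr) = (1/0.5)·√(π²×1.22×10^10×1.415×10^-8/1.770×10^5)
L = 0.196 m

L_max ≈ 0.196 m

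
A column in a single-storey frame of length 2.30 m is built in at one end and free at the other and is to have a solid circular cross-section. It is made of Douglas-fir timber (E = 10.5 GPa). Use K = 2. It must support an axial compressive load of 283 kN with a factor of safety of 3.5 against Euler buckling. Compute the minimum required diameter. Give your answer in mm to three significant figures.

Required P_cr = n·P = 3.5 × 283 = 990.5 kN
L_e = K·L = 2 × 2.30 = 4.600 m
Required I = P_cr·L_e²/(π²E) = 9.905×10^5 × 4.600² / (π² × 1.05×10^10) = 2.022×10^-4 m⁴
I_req = 2.022×10^8 mm⁴
Solid circle: I = πd⁴/64  ⇒  d = (64I/π)^(1/4) = (64×2.022×10^8/π)^(1/4) = 253 mm

d ≈ 253 mm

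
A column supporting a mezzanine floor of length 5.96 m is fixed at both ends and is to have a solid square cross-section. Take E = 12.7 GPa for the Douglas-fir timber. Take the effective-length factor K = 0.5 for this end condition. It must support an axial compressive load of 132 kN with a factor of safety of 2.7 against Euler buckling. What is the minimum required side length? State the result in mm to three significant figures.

a ≈ 132 mm

Required P_cr = n·P = 2.7 × 132 = 356.4 kN
L_e = K·L = 0.5 × 5.96 = 2.980 m
Required I = P_cr·L_e²/(π²E) = 3.564×10^5 × 2.980² / (π² × 1.27×10^10) = 2.525×10^-5 m⁴
I_req = 2.525×10^7 mm⁴
Solid square: I = a⁴/12  ⇒  a = (12I)^(1/4) = (12×2.525×10^7)^(1/4) = 132 mm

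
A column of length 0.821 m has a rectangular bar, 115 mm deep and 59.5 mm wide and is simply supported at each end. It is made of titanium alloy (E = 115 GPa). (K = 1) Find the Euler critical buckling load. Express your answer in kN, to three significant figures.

Buckling occurs about the weak axis: I_min = h·b³/12 with b = 59.5 mm (the shorter side).
I_min = 115×59.5³/12 = 2.019×10^6 mm⁴
I = 2.019×10^6 mm⁴ = 2.019×10^-6 m⁴
Effective length L_e = K·L = 1 × 0.821 = 0.8210 m
P_cr = π²EI / L_e² = π² × 115×10⁹ × 2.019×10^-6 / 0.8210² = 3.399×10^6 N

P_cr ≈ 3400 kN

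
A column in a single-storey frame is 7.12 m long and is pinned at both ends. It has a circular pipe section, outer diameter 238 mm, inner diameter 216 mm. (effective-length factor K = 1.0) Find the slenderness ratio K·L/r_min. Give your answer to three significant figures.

d_o = 238 mm, d_i = 216 mm
I = π(d_o⁴ − d_i⁴)/64 = π(238⁴ − 216.0⁴)/64 = 5.065×10^7 mm⁴
A = 7.845×10^3 mm²;  r_min = √(I/A) = √(5.065×10^7/7.845×10^3) = 80.35 mm
L_e = K·L = 1 × 7.12 m = 7.120 m = 7120.0 mm
λ = L_e / r_min = 7120.0 / 80.35 = 88.6

λ ≈ 88.6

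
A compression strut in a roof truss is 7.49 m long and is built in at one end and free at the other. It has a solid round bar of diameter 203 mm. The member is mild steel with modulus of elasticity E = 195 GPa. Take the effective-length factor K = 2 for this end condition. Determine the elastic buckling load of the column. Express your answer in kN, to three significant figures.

I = πd⁴/64 = π×203⁴/64 = 8.336×10^7 mm⁴
I = 8.336×10^7 mm⁴ = 8.336×10^-5 m⁴
Effective length L_e = K·L = 2 × 7.49 = 14.98 m
P_cr = π²EI / L_e² = π² × 195×10⁹ × 8.336×10^-5 / 14.98² = 7.149×10^5 N

P_cr ≈ 715 kN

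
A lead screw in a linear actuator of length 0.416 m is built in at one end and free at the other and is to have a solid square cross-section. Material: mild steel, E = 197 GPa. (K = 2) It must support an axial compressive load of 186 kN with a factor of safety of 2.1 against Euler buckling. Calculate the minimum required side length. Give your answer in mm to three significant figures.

Required P_cr = n·P = 2.1 × 186 = 390.6 kN
L_e = K·L = 2 × 0.416 = 0.8320 m
Required I = P_cr·L_e²/(π²E) = 3.906×10^5 × 0.8320² / (π² × 1.97×10^11) = 1.391×10^-7 m⁴
I_req = 1.391×10^5 mm⁴
Solid square: I = a⁴/12  ⇒  a = (12I)^(1/4) = (12×1.391×10^5)^(1/4) = 35.9 mm

a ≈ 35.9 mm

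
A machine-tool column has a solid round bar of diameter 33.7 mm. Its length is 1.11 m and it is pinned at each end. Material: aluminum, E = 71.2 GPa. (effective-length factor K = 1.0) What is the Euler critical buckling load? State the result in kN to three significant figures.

I = πd⁴/64 = π×33.7⁴/64 = 6.331×10^4 mm⁴
I = 6.331×10^4 mm⁴ = 6.331×10^-8 m⁴
Effective length L_e = K·L = 1 × 1.11 = 1.110 m
P_cr = π²EI / L_e² = π² × 71.2×10⁹ × 6.331×10^-8 / 1.110² = 3.611×10^4 N

P_cr ≈ 36.1 kN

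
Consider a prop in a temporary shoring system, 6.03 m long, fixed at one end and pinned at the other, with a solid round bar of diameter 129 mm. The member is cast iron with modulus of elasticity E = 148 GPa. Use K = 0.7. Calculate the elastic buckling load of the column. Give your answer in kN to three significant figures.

I = πd⁴/64 = π×129⁴/64 = 1.359×10^7 mm⁴
I = 1.359×10^7 mm⁴ = 1.359×10^-5 m⁴
Effective length L_e = K·L = 0.7 × 6.03 = 4.221 m
P_cr = π²EI / L_e² = π² × 148×10⁹ × 1.359×10^-5 / 4.221² = 1.114×10^6 N

P_cr ≈ 1110 kN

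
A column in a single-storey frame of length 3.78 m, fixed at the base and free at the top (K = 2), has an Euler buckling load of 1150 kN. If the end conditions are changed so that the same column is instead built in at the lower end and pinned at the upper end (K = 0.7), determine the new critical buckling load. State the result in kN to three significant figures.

P_cr ≈ 9390 kN

P_cr ∝ 1/K², so P_cr,new = P_cr,old × (K_old/K_new)² = 1150 × (2/0.7)²
= 1150 × 8.163 = 9390 kN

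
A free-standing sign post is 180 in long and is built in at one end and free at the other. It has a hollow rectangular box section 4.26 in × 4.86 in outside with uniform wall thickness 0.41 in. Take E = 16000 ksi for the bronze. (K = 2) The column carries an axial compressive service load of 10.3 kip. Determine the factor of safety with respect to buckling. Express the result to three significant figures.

n ≈ 2.08

Inner dimensions: h_i = 4.86 − 2×0.41 = 4.040 in, b_i = 4.26 − 2×0.41 = 3.440 in
Weak-axis I_min = (h_o·b_o³ − h_i·b_i³)/12 with b_o = 4.26, b_i = 3.440 in (shorter outer/inner sides).
I_min = (4.86×4.26³ − 4.040×3.440³)/12 = 17.61 in⁴
Effective length L_e = K·L = 2 × 180 = 360.0 in
P_cr = π²EI / L_e² = π² × 16000×10³ × 17.61 / 360.0² = 2.145×10^4 lb
Factor of safety n = P_cr / P = 21.451 / 10.3 = 2.08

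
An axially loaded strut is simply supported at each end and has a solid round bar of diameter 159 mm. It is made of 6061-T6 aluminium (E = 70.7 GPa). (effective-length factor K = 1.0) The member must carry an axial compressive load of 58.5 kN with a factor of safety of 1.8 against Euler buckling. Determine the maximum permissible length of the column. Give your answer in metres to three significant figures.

I = πd⁴/64 = π×159⁴/64 = 3.137×10^7 mm⁴
I = 3.137×10^-5 m⁴
Required critical load P_cr = n·P = 1.8 × 58.5 = 105.3 kN = 1.053×10^5 N
From P_cr = π²EI/(K·L)²:  L = (1/K)·√(π²EI/P_cr) = (1/1)·√(π²×7.07×10^10×3.137×10^-5/1.053×10^5)
L = 14.4 m

L_max ≈ 14.4 m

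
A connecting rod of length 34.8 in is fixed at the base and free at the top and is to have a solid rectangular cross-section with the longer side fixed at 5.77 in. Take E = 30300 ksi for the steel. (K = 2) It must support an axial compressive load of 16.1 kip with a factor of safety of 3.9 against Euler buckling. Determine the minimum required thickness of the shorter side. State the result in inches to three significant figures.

b ≈ 1.28 in

Required P_cr = n·P = 3.9 × 16.1 = 62.79 kip
L_e = K·L = 2 × 34.8 = 69.60 in
Required I = P_cr·L_e²/(π²E) = 6.279×10^4 × 69.60² / (π² × 3.03×10^7) = 1.017 in⁴
Rectangle, weak axis: I_min = h·b³/12 with h = 5.77 in fixed  ⇒  b = (12I/h)^(1/3) = 1.28 in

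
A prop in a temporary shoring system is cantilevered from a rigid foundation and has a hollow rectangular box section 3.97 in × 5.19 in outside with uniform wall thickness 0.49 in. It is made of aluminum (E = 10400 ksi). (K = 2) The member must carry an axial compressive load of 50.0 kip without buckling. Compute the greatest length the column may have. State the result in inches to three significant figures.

Inner dimensions: h_i = 5.19 − 2×0.49 = 4.210 in, b_i = 3.97 − 2×0.49 = 2.990 in
Weak-axis I_min = (h_o·b_o³ − h_i·b_i³)/12 with b_o = 3.97, b_i = 2.990 in (shorter outer/inner sides).
I_min = (5.19×3.97³ − 4.210×2.990³)/12 = 17.68 in⁴
At the buckling limit P_cr = P = 5.000×10^4 lb
From P_cr = π²EI/(K·L)²:  L = (1/K)·√(π²EI/P_cr) = (1/2)·√(π²×1.04×10^7×17.68/5.000×10^4)
L = 95.3 in

L_max ≈ 95.3 in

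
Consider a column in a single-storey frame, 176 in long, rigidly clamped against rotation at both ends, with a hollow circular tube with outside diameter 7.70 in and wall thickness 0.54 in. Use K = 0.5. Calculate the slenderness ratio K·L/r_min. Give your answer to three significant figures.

Inner diameter d_i = 7.70 − 2×0.54 = 6.620 in
I = π(d_o⁴ − d_i⁴)/64 = π(7.70⁴ − 6.620⁴)/64 = 78.28 in⁴
A = 12.15 in²;  r_min = √(I/A) = √(78.28/12.15) = 2.539 in
L_e = K·L = 0.5 × 176 = 88.00 in
λ = L_e / r_min = 88.000 / 2.539 = 34.7

λ ≈ 34.7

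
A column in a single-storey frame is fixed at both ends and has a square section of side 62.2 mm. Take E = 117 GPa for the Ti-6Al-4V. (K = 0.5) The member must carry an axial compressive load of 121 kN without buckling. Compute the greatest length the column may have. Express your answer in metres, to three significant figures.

I = a⁴/12 = 62.2⁴/12 = 1.247×10^6 mm⁴
I = 1.247×10^-6 m⁴
At the buckling limit P_cr = P = 1.210×10^5 N
From P_cr = π²EI/(K·L)²:  L = (1/K)·√(π²EI/P_cr) = (1/0.5)·√(π²×1.17×10^11×1.247×10^-6/1.210×10^5)
L = 6.90 m

L_max ≈ 6.90 m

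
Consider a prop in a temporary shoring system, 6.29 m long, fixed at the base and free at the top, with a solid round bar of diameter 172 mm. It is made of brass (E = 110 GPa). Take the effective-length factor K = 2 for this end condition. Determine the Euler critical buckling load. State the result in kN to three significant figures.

P_cr ≈ 295 kN

I = πd⁴/64 = π×172⁴/64 = 4.296×10^7 mm⁴
I = 4.296×10^7 mm⁴ = 4.296×10^-5 m⁴
Effective length L_e = K·L = 2 × 6.29 = 12.58 m
P_cr = π²EI / L_e² = π² × 110×10⁹ × 4.296×10^-5 / 12.58² = 2.947×10^5 N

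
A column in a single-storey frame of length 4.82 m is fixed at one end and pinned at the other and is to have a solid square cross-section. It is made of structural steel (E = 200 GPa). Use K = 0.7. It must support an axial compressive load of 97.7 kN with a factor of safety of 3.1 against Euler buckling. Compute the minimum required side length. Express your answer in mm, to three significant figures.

Required P_cr = n·P = 3.1 × 97.7 = 302.9 kN
L_e = K·L = 0.7 × 4.82 = 3.374 m
Required I = P_cr·L_e²/(π²E) = 3.029×10^5 × 3.374² / (π² × 2.00×10^11) = 1.747×10^-6 m⁴
I_req = 1.747×10^6 mm⁴
Solid square: I = a⁴/12  ⇒  a = (12I)^(1/4) = (12×1.747×10^6)^(1/4) = 67.7 mm

a ≈ 67.7 mm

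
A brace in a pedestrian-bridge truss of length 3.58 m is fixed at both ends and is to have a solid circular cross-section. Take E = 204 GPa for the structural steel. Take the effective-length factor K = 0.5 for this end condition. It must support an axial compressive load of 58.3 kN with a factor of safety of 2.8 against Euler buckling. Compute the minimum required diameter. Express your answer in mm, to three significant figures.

d ≈ 48.0 mm

Required P_cr = n·P = 2.8 × 58.3 = 163.2 kN
L_e = K·L = 0.5 × 3.58 = 1.790 m
Required I = P_cr·L_e²/(π²E) = 1.632×10^5 × 1.790² / (π² × 2.04×10^11) = 2.598×10^-7 m⁴
I_req = 2.598×10^5 mm⁴
Solid circle: I = πd⁴/64  ⇒  d = (64I/π)^(1/4) = (64×2.598×10^5/π)^(1/4) = 48.0 mm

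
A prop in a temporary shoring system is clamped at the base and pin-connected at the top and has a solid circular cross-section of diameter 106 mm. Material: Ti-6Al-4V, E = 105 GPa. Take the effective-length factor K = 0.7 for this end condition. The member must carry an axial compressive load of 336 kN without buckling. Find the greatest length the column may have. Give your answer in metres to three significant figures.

I = πd⁴/64 = π×106⁴/64 = 6.197×10^6 mm⁴
I = 6.197×10^-6 m⁴
At the buckling limit P_cr = P = 3.360×10^5 N
From P_cr = π²EI/(K·L)²:  L = (1/K)·√(π²EI/P_cr) = (1/0.7)·√(π²×1.05×10^11×6.197×10^-6/3.360×10^5)
L = 6.25 m

L_max ≈ 6.25 m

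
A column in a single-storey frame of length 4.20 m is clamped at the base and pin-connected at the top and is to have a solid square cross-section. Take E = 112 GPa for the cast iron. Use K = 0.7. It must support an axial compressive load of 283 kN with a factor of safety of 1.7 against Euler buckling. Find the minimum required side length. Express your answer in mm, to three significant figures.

a ≈ 82.0 mm

Required P_cr = n·P = 1.7 × 283 = 481.1 kN
L_e = K·L = 0.7 × 4.20 = 2.940 m
Required I = P_cr·L_e²/(π²E) = 4.811×10^5 × 2.940² / (π² × 1.12×10^11) = 3.762×10^-6 m⁴
I_req = 3.762×10^6 mm⁴
Solid square: I = a⁴/12  ⇒  a = (12I)^(1/4) = (12×3.762×10^6)^(1/4) = 82.0 mm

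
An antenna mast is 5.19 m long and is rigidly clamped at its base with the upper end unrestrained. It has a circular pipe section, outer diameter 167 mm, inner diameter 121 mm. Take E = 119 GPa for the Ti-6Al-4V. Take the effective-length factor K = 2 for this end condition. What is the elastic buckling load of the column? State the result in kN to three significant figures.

d_o = 167 mm, d_i = 121 mm
I = π(d_o⁴ − d_i⁴)/64 = π(167⁴ − 121.0⁴)/64 = 2.766×10^7 mm⁴
I = 2.766×10^7 mm⁴ = 2.766×10^-5 m⁴
Effective length L_e = K·L = 2 × 5.19 = 10.38 m
P_cr = π²EI / L_e² = π² × 119×10⁹ × 2.766×10^-5 / 10.38² = 3.015×10^5 N

P_cr ≈ 301 kN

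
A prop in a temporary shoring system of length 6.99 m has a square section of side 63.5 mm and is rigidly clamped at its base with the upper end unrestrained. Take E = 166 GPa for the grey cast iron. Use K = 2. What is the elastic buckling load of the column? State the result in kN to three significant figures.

P_cr ≈ 11.4 kN

I = a⁴/12 = 63.5⁴/12 = 1.355×10^6 mm⁴
I = 1.355×10^6 mm⁴ = 1.355×10^-6 m⁴
Effective length L_e = K·L = 2 × 6.99 = 13.98 m
P_cr = π²EI / L_e² = π² × 166×10⁹ × 1.355×10^-6 / 13.98² = 1.136×10^4 N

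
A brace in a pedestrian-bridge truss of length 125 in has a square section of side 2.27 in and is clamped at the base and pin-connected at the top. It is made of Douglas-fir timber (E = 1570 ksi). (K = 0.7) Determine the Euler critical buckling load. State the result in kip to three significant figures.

P_cr ≈ 4.48 kip

I = a⁴/12 = 2.27⁴/12 = 2.213 in⁴
Effective length L_e = K·L = 0.7 × 125 = 87.50 in
P_cr = π²EI / L_e² = π² × 1570×10³ × 2.213 / 87.50² = 4.478×10^3 lb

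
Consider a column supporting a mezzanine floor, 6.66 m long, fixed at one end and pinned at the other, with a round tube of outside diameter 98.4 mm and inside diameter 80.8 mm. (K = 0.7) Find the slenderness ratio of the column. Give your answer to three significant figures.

d_o = 98.4 mm, d_i = 80.8 mm
I = π(d_o⁴ − d_i⁴)/64 = π(98.4⁴ − 80.80⁴)/64 = 2.510×10^6 mm⁴
A = 2.477×10^3 mm²;  r_min = √(I/A) = √(2.510×10^6/2.477×10^3) = 31.83 mm
L_e = K·L = 0.7 × 6.66 m = 4.662 m = 4662.0 mm
λ = L_e / r_min = 4662.0 / 31.83 = 146

λ ≈ 146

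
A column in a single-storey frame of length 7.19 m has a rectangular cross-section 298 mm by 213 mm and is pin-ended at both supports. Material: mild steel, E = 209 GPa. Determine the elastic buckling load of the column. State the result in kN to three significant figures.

Buckling occurs about the weak axis: I_min = h·b³/12 with b = 213 mm (the shorter side).
I_min = 298×213³/12 = 2.400×10^8 mm⁴
I = 2.400×10^8 mm⁴ = 2.400×10^-4 m⁴
Effective length L_e = K·L = 1 × 7.19 = 7.190 m
P_cr = π²EI / L_e² = π² × 209×10⁹ × 2.400×10^-4 / 7.190² = 9.576×10^6 N

P_cr ≈ 9580 kN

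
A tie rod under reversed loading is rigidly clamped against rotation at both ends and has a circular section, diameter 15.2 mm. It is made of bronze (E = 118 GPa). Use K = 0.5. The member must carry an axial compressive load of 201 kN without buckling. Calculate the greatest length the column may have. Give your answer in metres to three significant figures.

I = πd⁴/64 = π×15.2⁴/64 = 2.620×10^3 mm⁴
I = 2.620×10^-9 m⁴
At the buckling limit P_cr = P = 2.010×10^5 N
From P_cr = π²EI/(K·L)²:  L = (1/K)·√(π²EI/P_cr) = (1/0.5)·√(π²×1.18×10^11×2.620×10^-9/2.010×10^5)
L = 0.246 m

L_max ≈ 0.246 m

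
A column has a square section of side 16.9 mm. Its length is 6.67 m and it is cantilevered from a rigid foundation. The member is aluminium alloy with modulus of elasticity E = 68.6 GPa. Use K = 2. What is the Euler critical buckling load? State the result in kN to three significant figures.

P_cr ≈ 0.0259 kN

I = a⁴/12 = 16.9⁴/12 = 6.798×10^3 mm⁴
I = 6.798×10^3 mm⁴ = 6.798×10^-9 m⁴
Effective length L_e = K·L = 2 × 6.67 = 13.34 m
P_cr = π²EI / L_e² = π² × 68.6×10⁹ × 6.798×10^-9 / 13.34² = 25.86 N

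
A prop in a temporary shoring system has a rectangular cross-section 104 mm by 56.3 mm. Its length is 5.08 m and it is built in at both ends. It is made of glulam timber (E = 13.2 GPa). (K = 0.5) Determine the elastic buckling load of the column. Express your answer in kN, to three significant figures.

P_cr ≈ 31.2 kN

Buckling occurs about the weak axis: I_min = h·b³/12 with b = 56.3 mm (the shorter side).
I_min = 104×56.3³/12 = 1.547×10^6 mm⁴
I = 1.547×10^6 mm⁴ = 1.547×10^-6 m⁴
Effective length L_e = K·L = 0.5 × 5.08 = 2.540 m
P_cr = π²EI / L_e² = π² × 13.2×10⁹ × 1.547×10^-6 / 2.540² = 3.123×10^4 N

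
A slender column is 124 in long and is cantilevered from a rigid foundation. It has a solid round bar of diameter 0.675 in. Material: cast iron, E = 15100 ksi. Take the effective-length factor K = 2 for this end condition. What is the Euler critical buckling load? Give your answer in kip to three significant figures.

I = πd⁴/64 = π×0.675⁴/64 = 1.019×10^-2 in⁴
Effective length L_e = K·L = 2 × 124 = 248.0 in
P_cr = π²EI / L_e² = π² × 15100×10³ × 1.019×10^-2 / 248.0² = 24.69 lb

P_cr ≈ 0.0247 kip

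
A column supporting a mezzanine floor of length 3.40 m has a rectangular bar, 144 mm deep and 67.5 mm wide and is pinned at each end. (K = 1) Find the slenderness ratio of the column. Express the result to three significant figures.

λ ≈ 174

For a rectangle r_min = b/√12 = 67.5/√12 = 19.49 mm
L_e = K·L = 1 × 3.40 m = 3.400 m = 3400.0 mm
λ = L_e / r_min = 3400.0 / 19.49 = 174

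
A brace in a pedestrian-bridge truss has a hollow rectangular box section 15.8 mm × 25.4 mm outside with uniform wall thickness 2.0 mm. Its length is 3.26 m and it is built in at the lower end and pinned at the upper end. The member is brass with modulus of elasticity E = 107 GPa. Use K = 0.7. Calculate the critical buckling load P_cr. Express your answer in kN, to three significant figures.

Inner dimensions: h_i = 25.4 − 2×2.0 = 21.40 mm, b_i = 15.8 − 2×2.0 = 11.80 mm
Weak-axis I_min = (h_o·b_o³ − h_i·b_i³)/12 with b_o = 15.8, b_i = 11.80 mm (shorter outer/inner sides).
I_min = (25.4×15.8³ − 21.40×11.80³)/12 = 5.419×10^3 mm⁴
I = 5.419×10^3 mm⁴ = 5.419×10^-9 m⁴
Effective length L_e = K·L = 0.7 × 3.26 = 2.282 m
P_cr = π²EI / L_e² = π² × 107×10⁹ × 5.419×10^-9 / 2.282² = 1.099×10^3 N

P_cr ≈ 1.10 kN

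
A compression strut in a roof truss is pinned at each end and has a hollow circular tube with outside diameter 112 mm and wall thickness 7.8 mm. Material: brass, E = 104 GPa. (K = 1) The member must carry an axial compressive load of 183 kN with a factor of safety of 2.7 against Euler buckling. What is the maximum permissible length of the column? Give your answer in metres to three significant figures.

L_max ≈ 2.69 m

Inner diameter d_i = 112 − 2×7.8 = 96.40 mm
I = π(d_o⁴ − d_i⁴)/64 = π(112⁴ − 96.40⁴)/64 = 3.485×10^6 mm⁴
I = 3.485×10^-6 m⁴
Required critical load P_cr = n·P = 2.7 × 183 = 494.1 kN = 4.941×10^5 N
From P_cr = π²EI/(K·L)²:  L = (1/K)·√(π²EI/P_cr) = (1/1)·√(π²×1.04×10^11×3.485×10^-6/4.941×10^5)
L = 2.69 m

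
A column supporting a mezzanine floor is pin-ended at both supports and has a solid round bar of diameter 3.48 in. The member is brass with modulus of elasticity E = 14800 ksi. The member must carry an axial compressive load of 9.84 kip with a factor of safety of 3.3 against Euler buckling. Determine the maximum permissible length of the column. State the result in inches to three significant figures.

I = πd⁴/64 = π×3.48⁴/64 = 7.199 in⁴
Required critical load P_cr = n·P = 3.3 × 9.84 = 32.47 kip = 3.247×10^4 lb
From P_cr = π²EI/(K·L)²:  L = (1/K)·√(π²EI/P_cr) = (1/1)·√(π²×1.48×10^7×7.199/3.247×10^4)
L = 180 in

L_max ≈ 180 in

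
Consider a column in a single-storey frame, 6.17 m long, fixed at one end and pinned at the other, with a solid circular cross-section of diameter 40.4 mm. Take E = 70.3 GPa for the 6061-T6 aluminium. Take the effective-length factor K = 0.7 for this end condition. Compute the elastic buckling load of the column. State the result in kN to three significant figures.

P_cr ≈ 4.86 kN

I = πd⁴/64 = π×40.4⁴/64 = 1.308×10^5 mm⁴
I = 1.308×10^5 mm⁴ = 1.308×10^-7 m⁴
Effective length L_e = K·L = 0.7 × 6.17 = 4.319 m
P_cr = π²EI / L_e² = π² × 70.3×10⁹ × 1.308×10^-7 / 4.319² = 4.864×10^3 N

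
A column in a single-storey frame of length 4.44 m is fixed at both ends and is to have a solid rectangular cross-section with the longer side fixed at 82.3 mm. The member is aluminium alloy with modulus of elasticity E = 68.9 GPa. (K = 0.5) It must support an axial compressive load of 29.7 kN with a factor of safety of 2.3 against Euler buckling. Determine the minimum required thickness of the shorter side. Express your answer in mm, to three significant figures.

b ≈ 41.6 mm

Required P_cr = n·P = 2.3 × 29.7 = 68.31 kN
L_e = K·L = 0.5 × 4.44 = 2.220 m
Required I = P_cr·L_e²/(π²E) = 6.831×10^4 × 2.220² / (π² × 6.89×10^10) = 4.951×10^-7 m⁴
I_req = 4.951×10^5 mm⁴
Rectangle, weak axis: I_min = h·b³/12 with h = 82.3 mm fixed  ⇒  b = (12I/h)^(1/3) = 41.6 mm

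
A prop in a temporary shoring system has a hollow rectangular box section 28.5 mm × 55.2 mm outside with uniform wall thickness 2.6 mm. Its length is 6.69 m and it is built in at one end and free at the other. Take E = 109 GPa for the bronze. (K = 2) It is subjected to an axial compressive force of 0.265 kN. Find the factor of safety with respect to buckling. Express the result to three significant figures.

Inner dimensions: h_i = 55.2 − 2×2.6 = 50.00 mm, b_i = 28.5 − 2×2.6 = 23.30 mm
Weak-axis I_min = (h_o·b_o³ − h_i·b_i³)/12 with b_o = 28.5, b_i = 23.30 mm (shorter outer/inner sides).
I_min = (55.2×28.5³ − 50.00×23.30³)/12 = 5.378×10^4 mm⁴
I = 5.378×10^4 mm⁴ = 5.378×10^-8 m⁴
Effective length L_e = K·L = 2 × 6.69 = 13.38 m
P_cr = π²EI / L_e² = π² × 109×10⁹ × 5.378×10^-8 / 13.38² = 323.2 N
Factor of safety n = P_cr / P = 0.32318 / 0.265 = 1.22

n ≈ 1.22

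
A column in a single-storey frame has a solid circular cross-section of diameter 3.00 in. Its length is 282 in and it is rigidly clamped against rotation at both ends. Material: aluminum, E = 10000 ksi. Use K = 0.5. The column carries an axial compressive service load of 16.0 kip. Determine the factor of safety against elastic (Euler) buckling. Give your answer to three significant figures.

n ≈ 1.23

I = πd⁴/64 = π×3.00⁴/64 = 3.976 in⁴
Effective length L_e = K·L = 0.5 × 282 = 141.0 in
P_cr = π²EI / L_e² = π² × 10000×10³ × 3.976 / 141.0² = 1.974×10^4 lb
Factor of safety n = P_cr / P = 19.739 / 16.0 = 1.23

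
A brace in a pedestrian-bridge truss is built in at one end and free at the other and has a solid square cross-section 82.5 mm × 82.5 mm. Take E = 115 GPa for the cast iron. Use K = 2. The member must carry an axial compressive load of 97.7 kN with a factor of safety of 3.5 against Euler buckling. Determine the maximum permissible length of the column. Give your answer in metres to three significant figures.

L_max ≈ 1.79 m

I = a⁴/12 = 82.5⁴/12 = 3.860×10^6 mm⁴
I = 3.860×10^-6 m⁴
Required critical load P_cr = n·P = 3.5 × 97.7 = 342.0 kN = 3.420×10^5 N
From P_cr = π²EI/(K·L)²:  L = (1/K)·√(π²EI/P_cr) = (1/2)·√(π²×1.15×10^11×3.860×10^-6/3.420×10^5)
L = 1.79 m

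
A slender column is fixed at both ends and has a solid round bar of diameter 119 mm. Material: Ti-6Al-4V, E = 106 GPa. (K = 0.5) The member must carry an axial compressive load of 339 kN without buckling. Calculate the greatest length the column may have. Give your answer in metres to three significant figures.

I = πd⁴/64 = π×119⁴/64 = 9.844×10^6 mm⁴
I = 9.844×10^-6 m⁴
At the buckling limit P_cr = P = 3.390×10^5 N
From P_cr = π²EI/(K·L)²:  L = (1/K)·√(π²EI/P_cr) = (1/0.5)·√(π²×1.06×10^11×9.844×10^-6/3.390×10^5)
L = 11.0 m

L_max ≈ 11.0 m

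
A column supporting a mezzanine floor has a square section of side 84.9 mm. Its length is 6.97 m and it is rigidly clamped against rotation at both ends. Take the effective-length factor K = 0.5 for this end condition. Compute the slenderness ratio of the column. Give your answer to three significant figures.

λ ≈ 142

For a square r = a/√12 = 84.9/√12 = 24.51 mm
L_e = K·L = 0.5 × 6.97 m = 3.485 m = 3485.0 mm
λ = L_e / r_min = 3485.0 / 24.51 = 142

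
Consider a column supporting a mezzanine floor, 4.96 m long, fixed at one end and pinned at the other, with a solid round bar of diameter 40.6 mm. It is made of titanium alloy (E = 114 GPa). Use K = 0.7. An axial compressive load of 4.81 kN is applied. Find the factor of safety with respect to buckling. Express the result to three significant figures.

I = πd⁴/64 = π×40.6⁴/64 = 1.334×10^5 mm⁴
I = 1.334×10^5 mm⁴ = 1.334×10^-7 m⁴
Effective length L_e = K·L = 0.7 × 4.96 = 3.472 m
P_cr = π²EI / L_e² = π² × 114×10⁹ × 1.334×10^-7 / 3.472² = 1.245×10^4 N
Factor of safety n = P_cr / P = 12.449 / 4.81 = 2.59

n ≈ 2.59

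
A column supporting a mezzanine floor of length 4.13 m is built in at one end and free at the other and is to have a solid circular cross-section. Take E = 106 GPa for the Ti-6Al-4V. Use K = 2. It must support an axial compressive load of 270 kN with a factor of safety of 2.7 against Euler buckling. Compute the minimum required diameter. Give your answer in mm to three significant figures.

Required P_cr = n·P = 2.7 × 270 = 729.0 kN
L_e = K·L = 2 × 4.13 = 8.260 m
Required I = P_cr·L_e²/(π²E) = 7.290×10^5 × 8.260² / (π² × 1.06×10^11) = 4.754×10^-5 m⁴
I_req = 4.754×10^7 mm⁴
Solid circle: I = πd⁴/64  ⇒  d = (64I/π)^(1/4) = (64×4.754×10^7/π)^(1/4) = 176 mm

d ≈ 176 mm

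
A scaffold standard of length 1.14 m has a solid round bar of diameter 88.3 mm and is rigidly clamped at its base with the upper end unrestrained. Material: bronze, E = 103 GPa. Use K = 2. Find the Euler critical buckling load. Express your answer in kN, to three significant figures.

I = πd⁴/64 = π×88.3⁴/64 = 2.984×10^6 mm⁴
I = 2.984×10^6 mm⁴ = 2.984×10^-6 m⁴
Effective length L_e = K·L = 2 × 1.14 = 2.280 m
P_cr = π²EI / L_e² = π² × 103×10⁹ × 2.984×10^-6 / 2.280² = 5.836×10^5 N

P_cr ≈ 584 kN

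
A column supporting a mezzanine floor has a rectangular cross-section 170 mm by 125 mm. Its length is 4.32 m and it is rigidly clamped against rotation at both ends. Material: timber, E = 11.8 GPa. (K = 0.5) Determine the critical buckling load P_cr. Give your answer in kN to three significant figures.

Buckling occurs about the weak axis: I_min = h·b³/12 with b = 125 mm (the shorter side).
I_min = 170×125³/12 = 2.767×10^7 mm⁴
I = 2.767×10^7 mm⁴ = 2.767×10^-5 m⁴
Effective length L_e = K·L = 0.5 × 4.32 = 2.160 m
P_cr = π²EI / L_e² = π² × 11.8×10⁹ × 2.767×10^-5 / 2.160² = 6.907×10^5 N

P_cr ≈ 691 kN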